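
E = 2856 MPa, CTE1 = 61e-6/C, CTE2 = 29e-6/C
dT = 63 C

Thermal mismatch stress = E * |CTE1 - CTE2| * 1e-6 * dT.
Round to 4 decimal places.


= 2856 * 32e-6 * 63
= 5.7577 MPa

5.7577


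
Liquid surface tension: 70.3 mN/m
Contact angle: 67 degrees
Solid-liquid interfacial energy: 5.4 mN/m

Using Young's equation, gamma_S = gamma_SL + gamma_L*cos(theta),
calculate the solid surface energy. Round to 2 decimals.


gamma_S = 5.4 + 70.3 * cos(67)
= 32.87 mN/m

32.87


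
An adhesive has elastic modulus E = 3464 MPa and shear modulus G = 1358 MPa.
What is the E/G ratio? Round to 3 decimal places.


E/G = 3464 / 1358 = 2.551

2.551


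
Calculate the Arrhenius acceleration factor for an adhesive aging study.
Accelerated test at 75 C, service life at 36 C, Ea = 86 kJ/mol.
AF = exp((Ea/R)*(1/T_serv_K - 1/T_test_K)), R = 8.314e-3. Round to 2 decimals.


T_test = 348.15 K, T_serv = 309.15 K
Ea/R = 86 / 0.008314 = 10344.00
AF = exp(10344.00 * (1/309.15 - 1/348.15))
= 42.44

42.44


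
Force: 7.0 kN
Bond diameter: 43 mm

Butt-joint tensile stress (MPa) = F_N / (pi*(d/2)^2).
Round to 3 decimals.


F_N = 7.0 * 1000 = 7000.0 N
A = pi*(21.5)^2 = 1452.2012 mm^2
stress = 7000.0 / 1452.2012 = 4.820 MPa

4.820


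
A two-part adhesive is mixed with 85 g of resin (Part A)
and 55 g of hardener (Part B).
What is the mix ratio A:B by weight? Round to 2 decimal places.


Mix ratio = mass_A / mass_B
= 85 / 55
= 1.55

1.55


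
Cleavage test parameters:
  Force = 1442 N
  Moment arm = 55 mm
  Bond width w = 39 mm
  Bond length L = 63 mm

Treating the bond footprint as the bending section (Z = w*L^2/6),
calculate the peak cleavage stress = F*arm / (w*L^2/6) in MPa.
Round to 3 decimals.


M = 1442 * 55 = 79310 N*mm
Z = 39 * 63^2 / 6 = 154791 / 6 mm^3
sigma = M / Z = 6 * 79310 / 154791 = 475860 / 154791
= 3.074 MPa

3.074


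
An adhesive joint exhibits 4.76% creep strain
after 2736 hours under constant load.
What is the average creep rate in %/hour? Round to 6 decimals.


Creep rate = strain / time
= 4.76 / 2736
= 0.001740 %/h

0.001740


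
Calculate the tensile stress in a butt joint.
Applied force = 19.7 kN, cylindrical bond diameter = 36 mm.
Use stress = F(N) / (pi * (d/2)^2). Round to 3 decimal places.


A = pi * 18.0^2 = 1017.8760 mm^2
sigma = 19700.0 / 1017.8760 = 19.354 MPa

19.354


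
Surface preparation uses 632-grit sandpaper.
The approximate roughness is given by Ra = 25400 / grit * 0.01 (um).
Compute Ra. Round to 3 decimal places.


Ra = 25400 / 632 * 0.01
= 254 / 632
= 0.402 um

0.402


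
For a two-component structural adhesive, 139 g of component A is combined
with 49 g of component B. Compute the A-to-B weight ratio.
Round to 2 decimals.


Weight ratio A:B = 139 / 49
= 2.84

2.84


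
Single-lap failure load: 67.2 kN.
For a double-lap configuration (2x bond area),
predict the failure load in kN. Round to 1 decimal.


Failure load = 67.2 * 2 = 134.4 kN

134.4


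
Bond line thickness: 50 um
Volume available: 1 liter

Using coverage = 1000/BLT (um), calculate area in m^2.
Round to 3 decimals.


1 L = 1e6 mm^3, thickness = 50 um = 0.05 mm
Area = 1e6 / 0.05 mm^2 = (1e6 / 0.05) / 1e6 m^2 = 1000 / 50 m^2
= 20.000 m^2

20.000


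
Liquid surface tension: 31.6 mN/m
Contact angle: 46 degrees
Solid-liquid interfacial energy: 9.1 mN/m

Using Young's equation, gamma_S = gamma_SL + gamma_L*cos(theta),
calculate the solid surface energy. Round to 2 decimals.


gamma_S = 9.1 + 31.6 * cos(46)
= 31.05 mN/m

31.05


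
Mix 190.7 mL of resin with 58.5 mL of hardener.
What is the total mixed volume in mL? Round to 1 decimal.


Total = 190.7 + 58.5 = 249.2 mL

249.2


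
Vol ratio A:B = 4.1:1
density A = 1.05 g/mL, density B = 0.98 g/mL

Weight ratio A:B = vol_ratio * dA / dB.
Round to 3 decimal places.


Weight ratio = 4.1 * 1.05 / 0.98
= 4.393

4.393


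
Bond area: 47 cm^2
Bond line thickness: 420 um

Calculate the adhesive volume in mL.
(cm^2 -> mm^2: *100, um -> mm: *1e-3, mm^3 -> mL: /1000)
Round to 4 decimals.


V = 47*100 * 420*1e-3 / 1000
= 1.9740 mL

1.9740


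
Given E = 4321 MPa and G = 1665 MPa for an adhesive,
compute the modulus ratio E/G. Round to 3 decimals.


E/G ratio = 4321 / 1665 = 2.595

2.595


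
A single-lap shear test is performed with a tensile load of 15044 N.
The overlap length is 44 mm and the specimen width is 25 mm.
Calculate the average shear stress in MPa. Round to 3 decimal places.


Shear stress = F / (overlap * width)
= 15044 / (44 * 25)
= 15044 / 1100
= 13.676 MPa

13.676


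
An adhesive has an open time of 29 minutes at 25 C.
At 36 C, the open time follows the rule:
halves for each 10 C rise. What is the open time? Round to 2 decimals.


Factor = 2^((36-25)/10) = 2.1435
Open time = 29 / 2.1435 = 13.53 min

13.53


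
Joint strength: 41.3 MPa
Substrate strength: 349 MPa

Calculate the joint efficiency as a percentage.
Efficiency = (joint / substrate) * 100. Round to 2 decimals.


Efficiency = (41.3 / 349) * 100 = 11.83%

11.83


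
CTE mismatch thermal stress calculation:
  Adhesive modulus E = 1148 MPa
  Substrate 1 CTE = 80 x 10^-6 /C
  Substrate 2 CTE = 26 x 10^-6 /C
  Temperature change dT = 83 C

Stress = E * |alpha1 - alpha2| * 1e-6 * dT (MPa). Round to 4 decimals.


delta_alpha = |80 - 26| = 54 x 10^-6/C
Stress = 1148 * 54e-6 * 83
= 5.1453 MPa

5.1453


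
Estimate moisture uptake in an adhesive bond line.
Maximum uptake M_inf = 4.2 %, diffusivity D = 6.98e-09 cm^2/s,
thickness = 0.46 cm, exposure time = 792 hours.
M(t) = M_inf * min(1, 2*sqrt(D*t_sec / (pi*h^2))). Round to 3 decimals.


Convert time: 792 h = 2851200 s
ratio = min(1, 2*sqrt(6.98e-09*2851200/(pi*0.46^2)))
= 0.346050
M(t) = 4.2 * 0.346050 = 1.453%

1.453


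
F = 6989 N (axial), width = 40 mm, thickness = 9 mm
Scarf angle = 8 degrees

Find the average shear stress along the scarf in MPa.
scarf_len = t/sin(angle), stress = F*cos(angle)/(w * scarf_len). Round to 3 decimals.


scarf_len = 9/sin(8 deg) = 64.6677
cos(8 deg) = 0.990268
stress = 6989*0.990268/(40*64.6677) = 2.676 MPa

2.676


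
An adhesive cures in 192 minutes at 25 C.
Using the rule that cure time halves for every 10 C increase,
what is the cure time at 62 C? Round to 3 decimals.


Factor = 2^((62 - 25) / 10) = 12.9960
Cure time = 192 / 12.9960
= 14.774 minutes

14.774


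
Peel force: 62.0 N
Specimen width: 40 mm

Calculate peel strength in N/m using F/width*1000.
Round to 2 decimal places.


Peel strength = 62.0 / 40 * 1000 = 1550.00 N/m

1550.00


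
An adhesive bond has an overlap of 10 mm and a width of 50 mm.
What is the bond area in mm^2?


Bond area = overlap * width
= 10 * 50
= 500 mm^2

500


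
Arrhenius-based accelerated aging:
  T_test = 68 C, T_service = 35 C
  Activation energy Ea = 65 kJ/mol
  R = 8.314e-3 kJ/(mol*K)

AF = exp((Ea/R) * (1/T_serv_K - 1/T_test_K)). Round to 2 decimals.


T_test_K = 341.15, T_serv_K = 308.15
AF = exp((65/8.314e-3) * (1/308.15 - 1/341.15))
= 11.64

11.64


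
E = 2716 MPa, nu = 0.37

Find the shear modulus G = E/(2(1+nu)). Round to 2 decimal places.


G = 2716 / (2 * 1.37)
= 991.24 MPa

991.24


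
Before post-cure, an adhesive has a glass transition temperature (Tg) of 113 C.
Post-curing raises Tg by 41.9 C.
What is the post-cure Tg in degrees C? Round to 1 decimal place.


Tg_post = Tg_base + delta_Tg
= 113 + 41.9
= 154.9 C

154.9


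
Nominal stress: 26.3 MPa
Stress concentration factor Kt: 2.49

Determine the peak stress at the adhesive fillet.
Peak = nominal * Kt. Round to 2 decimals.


Peak stress = 26.3 * 2.49
= 65.49 MPa

65.49


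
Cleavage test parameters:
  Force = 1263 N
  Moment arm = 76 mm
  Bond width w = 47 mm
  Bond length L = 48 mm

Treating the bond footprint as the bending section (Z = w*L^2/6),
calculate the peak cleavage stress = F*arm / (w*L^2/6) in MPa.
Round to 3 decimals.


M = 1263 * 76 = 95988 N*mm
Z = 47 * 48^2 / 6 = 108288 / 6 mm^3
sigma = M / Z = 6 * 95988 / 108288 = 575928 / 108288
= 5.318 MPa

5.318


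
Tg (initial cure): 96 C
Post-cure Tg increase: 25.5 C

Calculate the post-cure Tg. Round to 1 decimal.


Post-cure Tg = 96 + 25.5 = 121.5 C

121.5


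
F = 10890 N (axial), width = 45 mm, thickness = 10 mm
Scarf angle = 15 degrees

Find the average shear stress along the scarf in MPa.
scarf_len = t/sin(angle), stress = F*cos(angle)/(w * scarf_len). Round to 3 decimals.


scarf_len = 10/sin(15 deg) = 38.6370
cos(15 deg) = 0.965926
stress = 10890*0.965926/(45*38.6370) = 6.050 MPa

6.050


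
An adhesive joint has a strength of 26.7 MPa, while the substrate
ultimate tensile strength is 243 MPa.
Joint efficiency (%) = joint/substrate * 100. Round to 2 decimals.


Efficiency = 26.7 / 243 * 100
= 10.99%

10.99


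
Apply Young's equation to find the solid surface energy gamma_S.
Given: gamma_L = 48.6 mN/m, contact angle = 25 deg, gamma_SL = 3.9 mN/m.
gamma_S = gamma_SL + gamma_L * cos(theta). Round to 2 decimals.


theta_rad = 25 * pi/180 = 0.436332
gamma_S = 3.9 + 48.6 * cos(0.436332)
= 47.95 mN/m

47.95


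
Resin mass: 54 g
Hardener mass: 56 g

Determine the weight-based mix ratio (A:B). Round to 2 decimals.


Ratio = 54 / 56 = 0.96

0.96


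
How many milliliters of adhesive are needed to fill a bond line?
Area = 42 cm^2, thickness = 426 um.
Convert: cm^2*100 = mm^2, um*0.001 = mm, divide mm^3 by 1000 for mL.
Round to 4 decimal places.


= (42 * 100) * (426 * 0.001) / 1000
= 1.7892 mL

1.7892


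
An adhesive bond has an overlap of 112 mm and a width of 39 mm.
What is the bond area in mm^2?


Bond area = overlap * width
= 112 * 39
= 4368 mm^2

4368


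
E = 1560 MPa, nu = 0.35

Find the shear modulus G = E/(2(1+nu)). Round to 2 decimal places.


G = 1560 / (2 * 1.35)
= 577.78 MPa

577.78


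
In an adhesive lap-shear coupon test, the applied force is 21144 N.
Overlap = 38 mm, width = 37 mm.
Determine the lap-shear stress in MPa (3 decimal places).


stress = F / (overlap * width)
= 21144 / (38 * 37)
= 15.038 MPa

15.038


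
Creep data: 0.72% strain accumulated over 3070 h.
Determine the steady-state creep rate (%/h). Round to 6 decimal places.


Rate = 0.72 / 3070 = 0.000235 %/h

0.000235


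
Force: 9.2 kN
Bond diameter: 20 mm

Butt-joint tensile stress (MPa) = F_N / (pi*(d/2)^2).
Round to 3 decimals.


F_N = 9.2 * 1000 = 9200.0 N
A = pi*(10.0)^2 = 314.1593 mm^2
stress = 9200.0 / 314.1593 = 29.285 MPa

29.285


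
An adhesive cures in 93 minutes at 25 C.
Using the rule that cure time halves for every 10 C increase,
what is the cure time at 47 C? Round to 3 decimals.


Factor = 2^((47 - 25) / 10) = 4.5948
Cure time = 93 / 4.5948
= 20.240 minutes

20.240


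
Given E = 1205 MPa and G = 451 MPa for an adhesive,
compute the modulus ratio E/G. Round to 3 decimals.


E/G ratio = 1205 / 451 = 2.672

2.672


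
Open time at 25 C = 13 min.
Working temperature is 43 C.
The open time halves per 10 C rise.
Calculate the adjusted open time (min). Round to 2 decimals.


factor = 2^((43 - 25) / 10) = 3.4822
ot = 13 / 3.4822 = 3.73 min

3.73


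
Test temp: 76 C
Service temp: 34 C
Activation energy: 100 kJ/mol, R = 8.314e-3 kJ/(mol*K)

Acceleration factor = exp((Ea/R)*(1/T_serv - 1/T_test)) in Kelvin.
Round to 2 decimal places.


AF = exp((100/0.008314)*(1/307.15 - 1/349.15))
= 111.12

111.12


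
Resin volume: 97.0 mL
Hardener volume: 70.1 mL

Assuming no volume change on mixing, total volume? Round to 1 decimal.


V_total = 97.0 + 70.1 = 167.1 mL

167.1


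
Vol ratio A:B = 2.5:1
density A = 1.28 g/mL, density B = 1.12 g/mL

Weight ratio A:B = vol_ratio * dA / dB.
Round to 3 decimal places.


Weight ratio = 2.5 * 1.28 / 1.12
= 2.857

2.857


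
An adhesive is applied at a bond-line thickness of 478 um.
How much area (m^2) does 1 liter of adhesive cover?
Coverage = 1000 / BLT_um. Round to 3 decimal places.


Coverage = 1000 / 478 = 2.092 m^2

2.092


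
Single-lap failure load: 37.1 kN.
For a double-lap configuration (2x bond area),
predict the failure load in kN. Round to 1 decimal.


Failure load = 37.1 * 2 = 74.2 kN

74.2


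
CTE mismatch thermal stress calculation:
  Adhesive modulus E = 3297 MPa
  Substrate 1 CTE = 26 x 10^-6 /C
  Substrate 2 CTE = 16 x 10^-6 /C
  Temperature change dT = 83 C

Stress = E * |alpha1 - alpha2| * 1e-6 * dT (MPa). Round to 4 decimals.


delta_alpha = |26 - 16| = 10 x 10^-6/C
Stress = 3297 * 10e-6 * 83
= 2.7365 MPa

2.7365


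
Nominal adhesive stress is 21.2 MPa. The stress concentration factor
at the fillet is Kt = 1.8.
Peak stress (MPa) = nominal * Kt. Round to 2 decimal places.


Peak = 21.2 * 1.8 = 38.16 MPa

38.16


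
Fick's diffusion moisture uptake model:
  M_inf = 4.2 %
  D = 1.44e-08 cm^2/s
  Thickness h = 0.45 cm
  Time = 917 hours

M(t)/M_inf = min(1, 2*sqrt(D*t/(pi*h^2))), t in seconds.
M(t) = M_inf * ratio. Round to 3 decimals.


t_sec = 917 * 3600 = 3301200
ratio = 2*sqrt(1.44e-08*3301200/(pi*0.45^2))
= min(1, 0.546713)
= 0.546713
M(t) = 4.2 * 0.546713 = 2.296 %

2.296


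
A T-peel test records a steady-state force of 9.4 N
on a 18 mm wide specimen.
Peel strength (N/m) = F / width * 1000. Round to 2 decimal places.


Peel strength = 9.4 / 18 * 1000
= 522.22 N/m

522.22


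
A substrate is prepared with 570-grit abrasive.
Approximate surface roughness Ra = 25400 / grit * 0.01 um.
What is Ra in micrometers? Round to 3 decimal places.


Ra = 25400 / 570 * 0.01 = 0.446 um

0.446


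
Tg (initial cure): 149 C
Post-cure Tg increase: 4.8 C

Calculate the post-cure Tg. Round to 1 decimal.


Post-cure Tg = 149 + 4.8 = 153.8 C

153.8


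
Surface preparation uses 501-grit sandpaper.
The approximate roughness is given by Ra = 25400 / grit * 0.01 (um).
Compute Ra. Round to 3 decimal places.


Ra = 25400 / 501 * 0.01
= 254 / 501
= 0.507 um

0.507


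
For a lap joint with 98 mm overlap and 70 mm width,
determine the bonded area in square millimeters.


Area = 98 * 70 = 6860 mm^2

6860


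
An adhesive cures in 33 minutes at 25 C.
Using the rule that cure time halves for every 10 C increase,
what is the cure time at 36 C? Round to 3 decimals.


Factor = 2^((36 - 25) / 10) = 2.1435
Cure time = 33 / 2.1435
= 15.395 minutes

15.395


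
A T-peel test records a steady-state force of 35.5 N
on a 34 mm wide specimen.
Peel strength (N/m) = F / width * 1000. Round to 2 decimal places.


Peel strength = 35.5 / 34 * 1000
= 1044.12 N/m

1044.12


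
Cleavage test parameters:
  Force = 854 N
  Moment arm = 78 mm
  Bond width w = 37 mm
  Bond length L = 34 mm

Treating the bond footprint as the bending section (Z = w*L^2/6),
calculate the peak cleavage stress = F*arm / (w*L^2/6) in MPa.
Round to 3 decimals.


M = 854 * 78 = 66612 N*mm
Z = 37 * 34^2 / 6 = 42772 / 6 mm^3
sigma = M / Z = 6 * 66612 / 42772 = 399672 / 42772
= 9.344 MPa

9.344


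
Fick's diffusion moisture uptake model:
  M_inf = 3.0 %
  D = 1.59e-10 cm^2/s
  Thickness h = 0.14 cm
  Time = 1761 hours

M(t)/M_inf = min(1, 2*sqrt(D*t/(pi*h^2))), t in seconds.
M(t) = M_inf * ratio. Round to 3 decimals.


t_sec = 1761 * 3600 = 6339600
ratio = 2*sqrt(1.59e-10*6339600/(pi*0.14^2))
= min(1, 0.255892)
= 0.255892
M(t) = 3.0 * 0.255892 = 0.768 %

0.768


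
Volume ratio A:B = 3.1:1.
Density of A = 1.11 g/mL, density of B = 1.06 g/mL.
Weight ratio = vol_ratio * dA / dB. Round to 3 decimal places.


Wt ratio = 3.1 * 1.11 / 1.06
= 3.246

3.246


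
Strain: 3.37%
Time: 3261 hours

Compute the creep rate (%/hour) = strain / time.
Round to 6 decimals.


Creep rate = 3.37 / 3261
= 0.001033 %/h

0.001033


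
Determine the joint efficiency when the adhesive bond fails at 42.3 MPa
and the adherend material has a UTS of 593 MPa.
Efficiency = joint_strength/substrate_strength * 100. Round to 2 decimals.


Joint efficiency = 42.3 / 593 * 100
= 7.13%

7.13


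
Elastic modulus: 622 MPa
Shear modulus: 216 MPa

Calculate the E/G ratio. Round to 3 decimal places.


E / G = 622 / 216 = 2.880

2.880


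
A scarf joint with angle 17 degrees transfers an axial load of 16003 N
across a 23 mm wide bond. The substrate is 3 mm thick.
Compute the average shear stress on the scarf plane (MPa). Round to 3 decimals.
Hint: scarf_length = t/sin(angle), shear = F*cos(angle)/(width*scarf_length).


scarf_length = 3 / sin(17 deg) = 10.2609 mm
cos(17 deg) = 0.956305
shear stress = 16003 * 0.956305 / (23 * 10.2609)
= 64.846 MPa

64.846


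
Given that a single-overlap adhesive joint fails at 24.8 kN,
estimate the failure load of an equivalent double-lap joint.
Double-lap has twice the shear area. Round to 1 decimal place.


Double-lap factor = 2
Expected load = 24.8 * 2 = 49.6 kN

49.6


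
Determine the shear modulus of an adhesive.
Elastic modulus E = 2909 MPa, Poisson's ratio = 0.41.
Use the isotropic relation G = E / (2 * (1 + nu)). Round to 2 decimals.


G = 2909 / (2*(1+0.41)) = 2909 / 2.82
= 1031.56 MPa

1031.56


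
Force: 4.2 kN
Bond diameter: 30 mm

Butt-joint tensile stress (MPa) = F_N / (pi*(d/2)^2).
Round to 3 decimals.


F_N = 4.2 * 1000 = 4200.0 N
A = pi*(15.0)^2 = 706.8583 mm^2
stress = 4200.0 / 706.8583 = 5.942 MPa

5.942


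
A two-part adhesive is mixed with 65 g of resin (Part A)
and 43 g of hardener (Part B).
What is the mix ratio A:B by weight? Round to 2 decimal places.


Mix ratio = mass_A / mass_B
= 65 / 43
= 1.51

1.51


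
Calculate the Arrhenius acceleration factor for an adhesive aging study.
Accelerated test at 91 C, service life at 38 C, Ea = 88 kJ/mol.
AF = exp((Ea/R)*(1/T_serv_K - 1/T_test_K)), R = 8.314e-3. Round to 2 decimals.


T_test = 364.15 K, T_serv = 311.15 K
Ea/R = 88 / 0.008314 = 10584.56
AF = exp(10584.56 * (1/311.15 - 1/364.15))
= 141.33

141.33


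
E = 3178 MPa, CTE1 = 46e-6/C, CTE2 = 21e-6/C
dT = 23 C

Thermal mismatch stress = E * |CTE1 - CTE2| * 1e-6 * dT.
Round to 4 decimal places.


= 3178 * 25e-6 * 23
= 1.8274 MPa

1.8274


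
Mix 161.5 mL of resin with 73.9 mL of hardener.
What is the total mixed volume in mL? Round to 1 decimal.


Total = 161.5 + 73.9 = 235.4 mL

235.4


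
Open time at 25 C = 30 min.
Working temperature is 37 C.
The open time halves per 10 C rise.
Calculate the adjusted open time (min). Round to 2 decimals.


factor = 2^((37 - 25) / 10) = 2.2974
ot = 30 / 2.2974 = 13.06 min

13.06


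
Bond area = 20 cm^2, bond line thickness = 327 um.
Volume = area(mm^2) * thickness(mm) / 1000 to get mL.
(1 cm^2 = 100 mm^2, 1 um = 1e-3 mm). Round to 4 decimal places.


area_mm2 = 20 * 100 = 2000
blt_mm = 327 * 1e-3 = 0.327
vol_mm3 = 2000 * 0.327 = 654.0
vol_mL = 654.0 / 1000 = 0.6540 mL

0.6540


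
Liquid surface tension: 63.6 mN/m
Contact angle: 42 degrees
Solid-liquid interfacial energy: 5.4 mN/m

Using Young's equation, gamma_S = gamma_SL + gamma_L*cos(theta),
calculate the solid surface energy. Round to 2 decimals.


gamma_S = 5.4 + 63.6 * cos(42)
= 52.66 mN/m

52.66


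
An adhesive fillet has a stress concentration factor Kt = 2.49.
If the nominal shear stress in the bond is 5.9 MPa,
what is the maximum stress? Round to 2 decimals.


Max stress = 5.9 * 2.49 = 14.69 MPa

14.69


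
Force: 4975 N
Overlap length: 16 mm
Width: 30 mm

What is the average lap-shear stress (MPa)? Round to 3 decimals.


Average shear stress = F / (overlap * width)
= 4975 / (16 * 30)
= 10.365 MPa

10.365


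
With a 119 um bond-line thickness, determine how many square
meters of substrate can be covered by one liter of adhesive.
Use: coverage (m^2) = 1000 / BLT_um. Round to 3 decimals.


Coverage = 1000 / 119 = 8.403 m^2

8.403


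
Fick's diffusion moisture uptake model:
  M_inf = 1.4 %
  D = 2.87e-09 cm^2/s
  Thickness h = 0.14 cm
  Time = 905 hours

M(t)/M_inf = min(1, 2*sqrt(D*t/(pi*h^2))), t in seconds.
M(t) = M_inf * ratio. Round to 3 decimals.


t_sec = 905 * 3600 = 3258000
ratio = 2*sqrt(2.87e-09*3258000/(pi*0.14^2))
= min(1, 0.779370)
= 0.779370
M(t) = 1.4 * 0.779370 = 1.091 %

1.091


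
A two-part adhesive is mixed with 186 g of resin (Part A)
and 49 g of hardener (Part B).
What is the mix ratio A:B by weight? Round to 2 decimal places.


Mix ratio = mass_A / mass_B
= 186 / 49
= 3.80

3.80


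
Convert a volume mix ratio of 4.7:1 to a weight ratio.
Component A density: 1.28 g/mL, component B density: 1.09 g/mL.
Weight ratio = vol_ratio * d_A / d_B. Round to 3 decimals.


= 4.7 * 1.28 / 1.09 = 5.519

5.519


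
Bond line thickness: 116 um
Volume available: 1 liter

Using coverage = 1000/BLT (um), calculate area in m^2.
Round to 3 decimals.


1 L = 1e6 mm^3, thickness = 116 um = 0.116 mm
Area = 1e6 / 0.116 mm^2 = (1e6 / 0.116) / 1e6 m^2 = 1000 / 116 m^2
= 8.621 m^2

8.621


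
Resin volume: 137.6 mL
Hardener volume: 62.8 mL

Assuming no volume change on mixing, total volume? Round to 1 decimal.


V_total = 137.6 + 62.8 = 200.4 mL

200.4


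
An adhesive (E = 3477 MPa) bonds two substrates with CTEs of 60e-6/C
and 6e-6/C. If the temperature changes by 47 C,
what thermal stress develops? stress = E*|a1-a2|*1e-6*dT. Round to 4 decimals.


Stress = 3477 * |60 - 6| * 1e-6 * 47
= 8.8246 MPa

8.8246


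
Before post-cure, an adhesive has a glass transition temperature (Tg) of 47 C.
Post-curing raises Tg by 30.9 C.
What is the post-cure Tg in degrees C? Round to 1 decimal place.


Tg_post = Tg_base + delta_Tg
= 47 + 30.9
= 77.9 C

77.9


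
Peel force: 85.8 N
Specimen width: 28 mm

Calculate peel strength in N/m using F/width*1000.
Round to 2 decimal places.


Peel strength = 85.8 / 28 * 1000 = 3064.29 N/m

3064.29


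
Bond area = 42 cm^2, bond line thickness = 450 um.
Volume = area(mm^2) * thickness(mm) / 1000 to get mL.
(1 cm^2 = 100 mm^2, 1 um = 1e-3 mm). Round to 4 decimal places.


area_mm2 = 42 * 100 = 4200
blt_mm = 450 * 1e-3 = 0.45
vol_mm3 = 4200 * 0.45 = 1890.0
vol_mL = 1890.0 / 1000 = 1.8900 mL

1.8900


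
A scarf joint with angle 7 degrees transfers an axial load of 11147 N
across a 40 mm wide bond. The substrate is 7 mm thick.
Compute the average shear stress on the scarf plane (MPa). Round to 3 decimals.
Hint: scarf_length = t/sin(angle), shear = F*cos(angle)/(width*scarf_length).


scarf_length = 7 / sin(7 deg) = 57.4386 mm
cos(7 deg) = 0.992546
shear stress = 11147 * 0.992546 / (40 * 57.4386)
= 4.816 MPa

4.816


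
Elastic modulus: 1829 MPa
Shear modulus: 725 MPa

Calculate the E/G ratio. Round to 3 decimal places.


E / G = 1829 / 725 = 2.523

2.523


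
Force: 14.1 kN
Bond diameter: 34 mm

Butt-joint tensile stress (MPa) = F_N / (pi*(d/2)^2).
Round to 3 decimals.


F_N = 14.1 * 1000 = 14100.0 N
A = pi*(17.0)^2 = 907.9203 mm^2
stress = 14100.0 / 907.9203 = 15.530 MPa

15.530


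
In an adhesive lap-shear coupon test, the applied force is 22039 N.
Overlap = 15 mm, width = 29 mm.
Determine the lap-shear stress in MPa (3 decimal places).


stress = F / (overlap * width)
= 22039 / (15 * 29)
= 50.664 MPa

50.664


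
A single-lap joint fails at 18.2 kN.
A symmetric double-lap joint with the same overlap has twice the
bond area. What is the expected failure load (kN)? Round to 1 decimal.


Double-lap load = 2 * 18.2 = 36.4 kN

36.4


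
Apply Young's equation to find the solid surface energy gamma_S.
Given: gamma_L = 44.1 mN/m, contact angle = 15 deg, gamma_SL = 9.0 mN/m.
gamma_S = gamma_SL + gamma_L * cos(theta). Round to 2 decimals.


theta_rad = 15 * pi/180 = 0.261799
gamma_S = 9.0 + 44.1 * cos(0.261799)
= 51.60 mN/m

51.60


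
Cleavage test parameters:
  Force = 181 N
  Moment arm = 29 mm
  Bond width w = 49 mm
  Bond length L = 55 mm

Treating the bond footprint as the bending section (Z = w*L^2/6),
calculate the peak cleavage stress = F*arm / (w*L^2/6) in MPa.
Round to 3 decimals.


M = 181 * 29 = 5249 N*mm
Z = 49 * 55^2 / 6 = 148225 / 6 mm^3
sigma = M / Z = 6 * 5249 / 148225 = 31494 / 148225
= 0.212 MPa

0.212


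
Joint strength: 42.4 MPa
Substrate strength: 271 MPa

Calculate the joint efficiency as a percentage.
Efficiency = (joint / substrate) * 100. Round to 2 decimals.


Efficiency = (42.4 / 271) * 100 = 15.65%

15.65


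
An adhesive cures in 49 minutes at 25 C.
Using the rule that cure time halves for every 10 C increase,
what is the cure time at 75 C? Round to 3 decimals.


Factor = 2^((75 - 25) / 10) = 32.0000
Cure time = 49 / 32.0000
= 1.531 minutes

1.531


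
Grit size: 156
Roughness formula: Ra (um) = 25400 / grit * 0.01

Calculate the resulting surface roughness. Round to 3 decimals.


Ra = 25400 / 156 * 0.01
= 1.628 um

1.628


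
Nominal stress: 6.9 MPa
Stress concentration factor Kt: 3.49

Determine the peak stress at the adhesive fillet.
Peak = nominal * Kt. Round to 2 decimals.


Peak stress = 6.9 * 3.49
= 24.08 MPa

24.08


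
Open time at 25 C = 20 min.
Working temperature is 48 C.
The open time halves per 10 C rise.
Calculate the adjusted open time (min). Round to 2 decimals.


factor = 2^((48 - 25) / 10) = 4.9246
ot = 20 / 4.9246 = 4.06 min

4.06


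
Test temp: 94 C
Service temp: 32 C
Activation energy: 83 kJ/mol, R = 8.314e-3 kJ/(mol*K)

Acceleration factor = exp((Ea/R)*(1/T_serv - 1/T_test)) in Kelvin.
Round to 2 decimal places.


AF = exp((83/0.008314)*(1/305.15 - 1/367.15))
= 250.79

250.79


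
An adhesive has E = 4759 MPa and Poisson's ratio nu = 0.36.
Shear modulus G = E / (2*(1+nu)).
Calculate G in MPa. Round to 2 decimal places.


G = 4759 / (2*(1+0.36))
= 4759 / 2.72
= 1749.63 MPa

1749.63


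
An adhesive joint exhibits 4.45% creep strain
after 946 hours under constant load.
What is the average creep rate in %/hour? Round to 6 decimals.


Creep rate = strain / time
= 4.45 / 946
= 0.004704 %/h

0.004704


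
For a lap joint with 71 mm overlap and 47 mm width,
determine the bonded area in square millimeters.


Area = 71 * 47 = 3337 mm^2

3337


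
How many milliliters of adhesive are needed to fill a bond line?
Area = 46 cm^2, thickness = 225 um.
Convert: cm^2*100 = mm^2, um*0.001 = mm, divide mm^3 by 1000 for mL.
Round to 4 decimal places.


= (46 * 100) * (225 * 0.001) / 1000
= 1.0350 mL

1.0350


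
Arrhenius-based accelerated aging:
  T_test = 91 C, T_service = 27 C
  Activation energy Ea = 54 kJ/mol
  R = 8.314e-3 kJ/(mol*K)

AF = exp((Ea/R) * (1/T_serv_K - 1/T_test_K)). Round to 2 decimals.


T_test_K = 364.15, T_serv_K = 300.15
AF = exp((54/8.314e-3) * (1/300.15 - 1/364.15))
= 44.84

44.84


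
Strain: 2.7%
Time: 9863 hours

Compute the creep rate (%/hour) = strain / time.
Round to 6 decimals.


Creep rate = 2.7 / 9863
= 0.000274 %/h

0.000274


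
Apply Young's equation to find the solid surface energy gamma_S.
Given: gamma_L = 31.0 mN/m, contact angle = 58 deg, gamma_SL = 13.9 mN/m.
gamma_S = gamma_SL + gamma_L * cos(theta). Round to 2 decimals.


theta_rad = 58 * pi/180 = 1.012291
gamma_S = 13.9 + 31.0 * cos(1.012291)
= 30.33 mN/m

30.33


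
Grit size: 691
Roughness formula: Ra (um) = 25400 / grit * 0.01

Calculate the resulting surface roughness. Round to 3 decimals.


Ra = 25400 / 691 * 0.01
= 0.368 um

0.368


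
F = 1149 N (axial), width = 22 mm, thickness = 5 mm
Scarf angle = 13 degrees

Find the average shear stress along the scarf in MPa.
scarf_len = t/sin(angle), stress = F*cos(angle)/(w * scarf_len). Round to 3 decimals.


scarf_len = 5/sin(13 deg) = 22.2271
cos(13 deg) = 0.974370
stress = 1149*0.974370/(22*22.2271) = 2.289 MPa

2.289


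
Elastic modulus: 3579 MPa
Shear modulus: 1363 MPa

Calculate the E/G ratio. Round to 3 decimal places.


E / G = 3579 / 1363 = 2.626

2.626


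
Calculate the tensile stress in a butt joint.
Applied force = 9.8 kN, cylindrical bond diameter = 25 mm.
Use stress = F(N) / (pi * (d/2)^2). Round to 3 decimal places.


A = pi * 12.5^2 = 490.8739 mm^2
sigma = 9800.0 / 490.8739 = 19.964 MPa

19.964


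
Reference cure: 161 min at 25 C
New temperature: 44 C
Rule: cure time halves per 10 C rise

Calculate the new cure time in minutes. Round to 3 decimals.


factor = 2^((44-25)/10) = 3.7321
t_new = 161 / 3.7321 = 43.139 min

43.139


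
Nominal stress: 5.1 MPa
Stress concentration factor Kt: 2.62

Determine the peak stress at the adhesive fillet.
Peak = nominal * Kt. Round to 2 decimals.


Peak stress = 5.1 * 2.62
= 13.36 MPa

13.36


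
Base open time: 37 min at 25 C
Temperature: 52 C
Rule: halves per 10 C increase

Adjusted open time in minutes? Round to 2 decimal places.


Acceleration = 2^((52-25)/10) = 6.4980
Open time = 37 / 6.4980 = 5.69 min

5.69


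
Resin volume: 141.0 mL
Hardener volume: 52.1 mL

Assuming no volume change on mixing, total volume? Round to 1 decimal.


V_total = 141.0 + 52.1 = 193.1 mL

193.1


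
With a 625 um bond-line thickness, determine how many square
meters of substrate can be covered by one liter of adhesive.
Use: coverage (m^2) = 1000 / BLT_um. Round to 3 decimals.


Coverage = 1000 / 625 = 1.600 m^2

1.600


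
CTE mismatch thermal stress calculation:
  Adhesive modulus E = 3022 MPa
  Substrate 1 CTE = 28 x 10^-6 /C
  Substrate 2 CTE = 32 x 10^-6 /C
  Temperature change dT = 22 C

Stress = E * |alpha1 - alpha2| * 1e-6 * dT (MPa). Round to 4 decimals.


delta_alpha = |28 - 32| = 4 x 10^-6/C
Stress = 3022 * 4e-6 * 22
= 0.2659 MPa

0.2659


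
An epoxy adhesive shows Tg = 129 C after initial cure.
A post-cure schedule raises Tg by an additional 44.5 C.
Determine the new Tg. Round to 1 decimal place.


New Tg = 129 + 44.5
= 173.5 C

173.5


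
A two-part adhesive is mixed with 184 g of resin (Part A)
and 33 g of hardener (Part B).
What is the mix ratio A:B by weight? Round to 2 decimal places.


Mix ratio = mass_A / mass_B
= 184 / 33
= 5.58

5.58


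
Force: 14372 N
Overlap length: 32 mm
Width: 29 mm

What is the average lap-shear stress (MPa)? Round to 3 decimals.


Average shear stress = F / (overlap * width)
= 14372 / (32 * 29)
= 15.487 MPa

15.487


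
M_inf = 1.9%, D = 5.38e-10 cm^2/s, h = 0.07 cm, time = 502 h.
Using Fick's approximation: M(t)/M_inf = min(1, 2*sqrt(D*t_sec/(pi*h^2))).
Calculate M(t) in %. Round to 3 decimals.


t = 1807200 s
ratio = min(1, 2*sqrt(5.38e-10*1807200/(pi*0.0049)))
= 0.502633
M(t) = 1.9 * 0.502633 = 0.955%

0.955


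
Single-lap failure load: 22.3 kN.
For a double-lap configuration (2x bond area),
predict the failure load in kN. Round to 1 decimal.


Failure load = 22.3 * 2 = 44.6 kN

44.6


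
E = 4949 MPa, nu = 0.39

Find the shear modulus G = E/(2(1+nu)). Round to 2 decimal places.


G = 4949 / (2 * 1.39)
= 1780.22 MPa

1780.22


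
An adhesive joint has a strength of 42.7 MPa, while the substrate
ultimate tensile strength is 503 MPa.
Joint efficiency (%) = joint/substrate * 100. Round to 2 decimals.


Efficiency = 42.7 / 503 * 100
= 8.49%

8.49


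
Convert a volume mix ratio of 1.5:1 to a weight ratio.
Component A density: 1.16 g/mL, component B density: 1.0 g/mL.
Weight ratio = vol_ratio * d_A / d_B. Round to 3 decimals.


= 1.5 * 1.16 / 1.0 = 1.740

1.740


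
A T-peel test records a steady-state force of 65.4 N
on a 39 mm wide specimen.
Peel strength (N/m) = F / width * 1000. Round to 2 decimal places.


Peel strength = 65.4 / 39 * 1000
= 1676.92 N/m

1676.92


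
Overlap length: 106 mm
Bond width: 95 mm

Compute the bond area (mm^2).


Bond area = 106 * 95 = 10070 mm^2

10070


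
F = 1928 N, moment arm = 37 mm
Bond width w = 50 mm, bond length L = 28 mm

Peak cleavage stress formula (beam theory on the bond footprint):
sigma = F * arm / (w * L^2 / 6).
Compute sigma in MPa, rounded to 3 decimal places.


sigma = (1928 * 37) / (50 * 784 / 6)
= 71336 * 6 / 39200
= 428016 / 39200
= 10.919 MPa

10.919


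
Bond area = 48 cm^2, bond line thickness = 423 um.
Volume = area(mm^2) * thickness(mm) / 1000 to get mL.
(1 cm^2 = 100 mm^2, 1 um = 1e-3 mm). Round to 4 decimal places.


area_mm2 = 48 * 100 = 4800
blt_mm = 423 * 1e-3 = 0.423
vol_mm3 = 4800 * 0.423 = 2030.4
vol_mL = 2030.4 / 1000 = 2.0304 mL

2.0304


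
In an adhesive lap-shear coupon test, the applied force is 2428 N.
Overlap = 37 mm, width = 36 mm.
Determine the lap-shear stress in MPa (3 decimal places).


stress = F / (overlap * width)
= 2428 / (37 * 36)
= 1.823 MPa

1.823


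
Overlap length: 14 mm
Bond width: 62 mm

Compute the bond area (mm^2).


Bond area = 14 * 62 = 868 mm^2

868


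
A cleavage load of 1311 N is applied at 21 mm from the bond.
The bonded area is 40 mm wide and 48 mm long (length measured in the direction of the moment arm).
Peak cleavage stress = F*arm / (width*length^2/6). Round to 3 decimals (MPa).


Moment = 1311 * 21 = 27531 N*mm
Section modulus = 40 * 2304 / 6 = 92160 / 6 mm^3
Stress = 27531 / (92160 / 6) = 165186 / 92160
= 1.792 MPa

1.792


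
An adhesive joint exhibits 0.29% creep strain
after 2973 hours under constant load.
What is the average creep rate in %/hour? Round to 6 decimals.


Creep rate = strain / time
= 0.29 / 2973
= 0.000098 %/h

0.000098


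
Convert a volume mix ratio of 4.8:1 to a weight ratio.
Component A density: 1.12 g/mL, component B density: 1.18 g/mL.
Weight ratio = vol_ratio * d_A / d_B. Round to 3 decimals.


= 4.8 * 1.12 / 1.18 = 4.556

4.556


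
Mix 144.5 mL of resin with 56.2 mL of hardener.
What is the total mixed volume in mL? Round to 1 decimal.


Total = 144.5 + 56.2 = 200.7 mL

200.7


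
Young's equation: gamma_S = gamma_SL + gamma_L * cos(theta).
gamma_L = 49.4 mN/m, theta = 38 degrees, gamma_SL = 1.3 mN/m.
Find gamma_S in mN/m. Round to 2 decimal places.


cos(38 deg) = 0.788011
gamma_S = 1.3 + 49.4 * 0.788011
= 40.23 mN/m

40.23


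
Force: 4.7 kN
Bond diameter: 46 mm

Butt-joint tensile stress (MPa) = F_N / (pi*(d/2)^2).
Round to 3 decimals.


F_N = 4.7 * 1000 = 4700.0 N
A = pi*(23.0)^2 = 1661.9025 mm^2
stress = 4700.0 / 1661.9025 = 2.828 MPa

2.828


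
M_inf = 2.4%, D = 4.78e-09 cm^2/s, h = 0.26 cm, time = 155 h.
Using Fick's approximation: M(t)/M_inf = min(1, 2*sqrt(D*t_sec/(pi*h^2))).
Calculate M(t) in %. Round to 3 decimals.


t = 558000 s
ratio = min(1, 2*sqrt(4.78e-09*558000/(pi*0.0676)))
= 0.224137
M(t) = 2.4 * 0.224137 = 0.538%

0.538


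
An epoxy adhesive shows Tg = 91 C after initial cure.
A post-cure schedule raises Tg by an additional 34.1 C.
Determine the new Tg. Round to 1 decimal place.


New Tg = 91 + 34.1
= 125.1 C

125.1


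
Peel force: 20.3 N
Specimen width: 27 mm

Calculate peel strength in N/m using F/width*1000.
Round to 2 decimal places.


Peel strength = 20.3 / 27 * 1000 = 751.85 N/m

751.85


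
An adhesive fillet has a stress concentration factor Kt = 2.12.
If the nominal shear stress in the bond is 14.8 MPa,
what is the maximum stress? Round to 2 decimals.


Max stress = 14.8 * 2.12 = 31.38 MPa

31.38


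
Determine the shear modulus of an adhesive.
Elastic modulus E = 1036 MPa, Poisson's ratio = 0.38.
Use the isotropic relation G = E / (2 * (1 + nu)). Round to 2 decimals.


G = 1036 / (2*(1+0.38)) = 1036 / 2.76
= 375.36 MPa

375.36


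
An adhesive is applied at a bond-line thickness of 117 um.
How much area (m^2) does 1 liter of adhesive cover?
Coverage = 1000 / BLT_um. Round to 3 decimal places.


Coverage = 1000 / 117 = 8.547 m^2

8.547


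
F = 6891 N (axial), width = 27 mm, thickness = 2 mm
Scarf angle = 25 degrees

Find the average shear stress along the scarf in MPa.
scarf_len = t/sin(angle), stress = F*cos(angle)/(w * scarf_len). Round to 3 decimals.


scarf_len = 2/sin(25 deg) = 4.7324
cos(25 deg) = 0.906308
stress = 6891*0.906308/(27*4.7324) = 48.878 MPa

48.878


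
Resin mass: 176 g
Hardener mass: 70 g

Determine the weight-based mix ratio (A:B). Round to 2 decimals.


Ratio = 176 / 70 = 2.51

2.51


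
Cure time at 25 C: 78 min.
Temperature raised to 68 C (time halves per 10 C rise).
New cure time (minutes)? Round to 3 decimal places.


Acceleration factor = 2^(43/10) = 19.6983
New time = 78 / 19.6983 = 3.960 min

3.960


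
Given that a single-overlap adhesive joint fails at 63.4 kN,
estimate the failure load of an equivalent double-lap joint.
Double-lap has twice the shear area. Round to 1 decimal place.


Double-lap factor = 2
Expected load = 63.4 * 2 = 126.8 kN

126.8


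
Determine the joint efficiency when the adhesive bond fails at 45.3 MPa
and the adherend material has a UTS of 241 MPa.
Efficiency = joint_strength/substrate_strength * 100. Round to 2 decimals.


Joint efficiency = 45.3 / 241 * 100
= 18.80%

18.80


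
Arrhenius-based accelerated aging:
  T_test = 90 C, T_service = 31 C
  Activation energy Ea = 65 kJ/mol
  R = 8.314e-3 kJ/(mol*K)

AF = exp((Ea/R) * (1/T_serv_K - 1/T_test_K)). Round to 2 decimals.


T_test_K = 363.15, T_serv_K = 304.15
AF = exp((65/8.314e-3) * (1/304.15 - 1/363.15))
= 65.12

65.12


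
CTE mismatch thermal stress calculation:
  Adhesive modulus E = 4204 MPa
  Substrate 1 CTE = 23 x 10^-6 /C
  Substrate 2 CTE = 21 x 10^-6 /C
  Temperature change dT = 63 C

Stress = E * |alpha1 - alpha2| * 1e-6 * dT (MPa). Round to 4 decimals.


delta_alpha = |23 - 21| = 2 x 10^-6/C
Stress = 4204 * 2e-6 * 63
= 0.5297 MPa

0.5297


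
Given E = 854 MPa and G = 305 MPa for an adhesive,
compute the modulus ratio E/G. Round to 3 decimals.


E/G ratio = 854 / 305 = 2.800

2.800


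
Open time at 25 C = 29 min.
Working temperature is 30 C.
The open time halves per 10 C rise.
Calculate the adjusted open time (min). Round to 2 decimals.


factor = 2^((30 - 25) / 10) = 1.4142
ot = 29 / 1.4142 = 20.51 min

20.51


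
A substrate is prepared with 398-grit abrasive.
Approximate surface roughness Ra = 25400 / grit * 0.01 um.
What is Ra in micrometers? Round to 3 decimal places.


Ra = 25400 / 398 * 0.01 = 0.638 um

0.638


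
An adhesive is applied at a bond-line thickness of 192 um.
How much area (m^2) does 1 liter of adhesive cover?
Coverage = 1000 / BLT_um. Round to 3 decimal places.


Coverage = 1000 / 192 = 5.208 m^2

5.208


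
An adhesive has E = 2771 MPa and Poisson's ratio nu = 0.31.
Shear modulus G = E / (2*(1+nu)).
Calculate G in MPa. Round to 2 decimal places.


G = 2771 / (2*(1+0.31))
= 2771 / 2.62
= 1057.63 MPa

1057.63


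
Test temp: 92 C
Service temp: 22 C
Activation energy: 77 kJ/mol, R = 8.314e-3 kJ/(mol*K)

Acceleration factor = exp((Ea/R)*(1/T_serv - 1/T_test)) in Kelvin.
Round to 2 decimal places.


AF = exp((77/0.008314)*(1/295.15 - 1/365.15))
= 409.69

409.69


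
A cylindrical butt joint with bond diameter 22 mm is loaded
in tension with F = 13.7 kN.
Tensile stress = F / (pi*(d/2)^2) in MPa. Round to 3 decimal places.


Area = pi * (22/2)^2 = 380.1327 mm^2
Stress = 13.7*1000 / 380.1327
= 36.040 MPa

36.040


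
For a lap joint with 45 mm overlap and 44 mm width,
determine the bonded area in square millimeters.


Area = 45 * 44 = 1980 mm^2

1980


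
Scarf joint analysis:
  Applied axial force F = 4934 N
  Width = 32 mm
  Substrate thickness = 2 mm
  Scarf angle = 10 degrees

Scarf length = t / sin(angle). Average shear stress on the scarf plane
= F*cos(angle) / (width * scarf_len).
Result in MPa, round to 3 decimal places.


Scarf length = 2 / sin(10 deg) = 11.5175 mm
cos(10 deg) = 0.984808
Shear = 4934 * 0.984808 / (32 * 11.5175)
= 13.184 MPa

13.184


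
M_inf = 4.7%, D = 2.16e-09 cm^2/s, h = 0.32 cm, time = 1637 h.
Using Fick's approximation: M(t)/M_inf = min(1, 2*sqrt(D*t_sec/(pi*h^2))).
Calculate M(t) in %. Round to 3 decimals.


t = 5893200 s
ratio = min(1, 2*sqrt(2.16e-09*5893200/(pi*0.1024)))
= 0.397839
M(t) = 4.7 * 0.397839 = 1.870%

1.870


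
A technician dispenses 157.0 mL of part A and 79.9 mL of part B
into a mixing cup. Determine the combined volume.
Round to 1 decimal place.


Combined volume = 157.0 + 79.9
= 236.9 mL

236.9
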